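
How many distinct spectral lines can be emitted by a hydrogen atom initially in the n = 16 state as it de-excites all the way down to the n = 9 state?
28

The electron can occupy levels n = 9, 10, ..., 16 during de-excitation — that is m = 16 - 9 + 1 = 8 distinct levels.

The number of distinct spectral lines equals the number of ways to choose 2 of these m levels (each pair gives one possible emission transition):

Number of lines = m(m-1)/2 = 8×7/2 = 28

These correspond to all possible transitions between the 8 levels:
16 → 15, 16 → 14, 16 → 13, 16 → 12, 16 → 11, 16 → 10, 16 → 9, 15 → 14...

Each transition produces a photon with a unique energy (and thus wavelength). This count does not depend on Z.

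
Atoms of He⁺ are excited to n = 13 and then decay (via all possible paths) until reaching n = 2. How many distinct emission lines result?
66

The electron can occupy levels n = 2, 3, ..., 13 during de-excitation — that is m = 13 - 2 + 1 = 12 distinct levels.

The number of distinct spectral lines equals the number of ways to choose 2 of these m levels (each pair gives one possible emission transition):

Number of lines = m(m-1)/2 = 12×11/2 = 66

These correspond to all possible transitions between the 12 levels:
13 → 12, 13 → 11, 13 → 10, 13 → 9, 13 → 8, 13 → 7, 13 → 6, 13 → 5...

Each transition produces a photon with a unique energy (and thus wavelength). This count does not depend on Z.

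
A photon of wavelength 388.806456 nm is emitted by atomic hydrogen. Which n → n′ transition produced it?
n = 8 → n = 2

First, find the photon energy from the wavelength (hc = 1239.84 eV·nm):
E = hc/λ = 1239.84 eV·nm / 388.806456 nm = 3.1888359 eV

The energy levels of hydrogen satisfy E_n = -13.6057 / n² eV, so an emission n_i → n_f releases
ΔE = 13.6057 × (1/n_f² − 1/n_i²) eV.

Setting ΔE equal to the photon energy:
1/n_f² − 1/n_i² = 3.1888359 / 13.6057 = 0.23437500

Since 1/n_i² must be positive, we need 1/n_f² > 0.23437500, i.e. n_f ≤ 2. For each allowed n_f, solve n_i = (1/n_f² − 0.23437500)^(−1/2) and check whether it is a whole number:
  n_f = 1: 1/n_i² = 1.00000000 − 0.23437500 = 0.76562500 → n_i = 1.143  (not an integer) ✗
  n_f = 2: 1/n_i² = 0.25000000 − 0.23437500 = 0.01562500 → n_i = 8.000  → integer, n_i = 8 ✓

Only n_f = 2 gives an integer upper level, n_i = 8.

The transition is from n = 8 to n = 2 (emission).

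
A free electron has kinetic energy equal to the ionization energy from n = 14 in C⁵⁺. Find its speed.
9.376e+05 m/s (or 0.31274% of c)

The binding energy at n = 14 for C⁵⁺ is:
E_14 = -13.6057 × 6²/14² = -2.4990061 eV
|E_14| = 2.4990061 eV

Convert to Joules:
KE = 2.4990061 eV × (1.602177 × 10⁻¹⁹ J/eV) = 4.00385e-19 J

Using KE = ½mv²:
v = √(2·KE/m_e)
v = √(2 × 4.00385e-19 J / 9.10938 × 10⁻³¹ kg)
v = 9.376e+05 m/s

This is approximately 0.31274% the speed of light.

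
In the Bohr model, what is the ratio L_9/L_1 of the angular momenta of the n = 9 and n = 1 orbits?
9.00000

In the Bohr model, L_n = nℏ, so the ratio is purely the ratio of quantum numbers:

L_9/L_1 = 9ℏ / 1ℏ = 9/1 = 9.00000

The angular momentum scales linearly with n.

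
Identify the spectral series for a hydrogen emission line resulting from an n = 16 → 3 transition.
Paschen series

The spectral series in hydrogen are named based on the final (lower) energy level:
- Lyman series: n_final = 1 (ultraviolet)
- Balmer series: n_final = 2 (visible/near-UV)
- Paschen series: n_final = 3 (infrared)
- Brackett series: n_final = 4 (infrared)
- Pfund series: n_final = 5 (far infrared)

Since this transition ends at n = 3, it belongs to the Paschen series.

For reference, this 16 → 3 line has photon energy
ΔE = 13.6057 eV × (1/3² - 1/16²) = 1.4585972 eV,
corresponding to wavelength λ = hc/ΔE = 1239.84 eV·nm / 1.4585972 eV = 850.022 nm in the infrared region.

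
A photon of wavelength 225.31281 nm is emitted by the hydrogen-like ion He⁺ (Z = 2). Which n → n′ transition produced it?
n = 10 → n = 3

First, find the photon energy from the wavelength (hc = 1239.84 eV·nm):
E = hc/λ = 1239.84 eV·nm / 225.31281 nm = 5.5027497 eV

The energy levels of He⁺ satisfy E_n = -13.6057 × 2² / n² eV, so an emission n_i → n_f releases
ΔE = 13.6057 × 2² × (1/n_f² − 1/n_i²) eV.

Setting ΔE equal to the photon energy:
1/n_f² − 1/n_i² = 5.5027497 / (13.6057 × 2²) = 0.10111111

Since 1/n_i² must be positive, we need 1/n_f² > 0.10111111, i.e. n_f ≤ 3. For each allowed n_f, solve n_i = (1/n_f² − 0.10111111)^(−1/2) and check whether it is a whole number:
  n_f = 1: 1/n_i² = 1.00000000 − 0.10111111 = 0.89888889 → n_i = 1.055  (not an integer) ✗
  n_f = 2: 1/n_i² = 0.25000000 − 0.10111111 = 0.14888889 → n_i = 2.592  (not an integer) ✗
  n_f = 3: 1/n_i² = 0.11111111 − 0.10111111 = 0.01000000 → n_i = 10.000  → integer, n_i = 10 ✓

Only n_f = 3 gives an integer upper level, n_i = 10.

The transition is from n = 10 to n = 3 (emission).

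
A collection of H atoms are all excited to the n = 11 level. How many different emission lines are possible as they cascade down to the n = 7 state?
10

The electron can occupy levels n = 7, 8, ..., 11 during de-excitation — that is m = 11 - 7 + 1 = 5 distinct levels.

The number of distinct spectral lines equals the number of ways to choose 2 of these m levels (each pair gives one possible emission transition):

Number of lines = m(m-1)/2 = 5×4/2 = 10

These correspond to all possible transitions between the 5 levels:
11 → 10, 11 → 9, 11 → 8, 11 → 7, 10 → 9, 10 → 8, 10 → 7, 9 → 8...

Each transition produces a photon with a unique energy (and thus wavelength). This count does not depend on Z.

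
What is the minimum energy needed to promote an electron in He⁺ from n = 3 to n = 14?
5.76931 eV

The energy levels of a hydrogen-like atom are E_n = -13.6057 Z² eV / n².

Energy at n = 3: E_3 = -13.6057 × 2² / 3² = -6.04697778 eV
Energy at n = 14: E_14 = -13.6057 × 2² / 14² = -0.27766735 eV

The excitation energy is the difference:
ΔE = E_14 - E_3
ΔE = -0.27766735 - (-6.04697778)
ΔE = 5.76931 eV

Since this is positive, energy must be absorbed (photon absorption).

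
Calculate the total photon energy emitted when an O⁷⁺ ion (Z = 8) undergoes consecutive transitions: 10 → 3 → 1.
862.057 eV

The energy levels of O⁷⁺ are E_n = -13.6057 × 8² / n² eV.

First transition (10 → 3):
ΔE₁ = |E_3 - E_10|
ΔE₁ = |-96.751644444 - (-8.707648000)| = 88.043996 eV

Second transition (3 → 1):
ΔE₂ = |E_1 - E_3|
ΔE₂ = |-870.764800000 - (-96.751644444)| = 774.013156 eV

Total energy released:
E_total = ΔE₁ + ΔE₂ = 88.043996 + 774.013156 = 862.057 eV

Note: This equals the direct transition 10 → 1: 862.057 eV ✓
Energy is conserved regardless of the path taken.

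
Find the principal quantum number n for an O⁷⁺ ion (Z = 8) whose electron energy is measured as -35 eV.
n = 5

The exact energy levels follow E_n = -13.6057 Z² / n² eV with Z = 8.

The measured value (-35 eV) is reported to only 2 significant figures, so we must test candidate n values and see which one matches to that precision.

Candidate energies:
  n = 3:  E = -13.6057 × 8² / 3² = -96.75164 eV
  n = 4:  E = -13.6057 × 8² / 4² = -54.42280 eV
  n = 5:  E = -13.6057 × 8² / 5² = -34.83059 eV  ← matches
  n = 6:  E = -13.6057 × 8² / 6² = -24.18791 eV
  n = 7:  E = -13.6057 × 8² / 7² = -17.77071 eV

Checking against the measurement of -35 eV (2 sig figs), only n = 5 agrees:
E_5 = -34.83059 eV, which rounds to -35 eV ✓

Therefore n = 5.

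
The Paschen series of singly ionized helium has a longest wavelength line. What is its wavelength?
468.651 nm

The longest wavelength corresponds to the smallest energy transition in the series.
The Paschen series has all transitions ending at n_f = 3.

For He⁺ (Z = 2), the first line (α-line) is the jump from n = 4 to n = 3:
E_4 = -13.6057 × 2² / 4² = -3.4014250 eV
E_3 = -13.6057 × 2² / 3² = -6.0469778 eV
ΔE = E_4 - E_3 = 2.6455528 eV

λ = hc/E = 1239.84 eV·nm / 2.6455528 eV
λ = 468.651 nm

This is the α-line of the Paschen series in He⁺.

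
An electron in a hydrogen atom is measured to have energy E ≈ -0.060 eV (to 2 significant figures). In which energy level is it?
n = 15

The exact energy levels follow E_n = -13.6057 eV / n².

The measured value (-0.060 eV) is reported to only 2 significant figures, so we must test candidate n values and see which one matches to that precision.

Candidate energies:
  n = 13:  E = -13.6057/13² = -0.08051 eV
  n = 14:  E = -13.6057/14² = -0.06942 eV
  n = 15:  E = -13.6057/15² = -0.06047 eV  ← matches
  n = 16:  E = -13.6057/16² = -0.05315 eV
  n = 17:  E = -13.6057/17² = -0.04708 eV

Checking against the measurement of -0.060 eV (2 sig figs), only n = 15 agrees:
E_15 = -0.06047 eV, which rounds to -0.060 eV ✓

Therefore n = 15.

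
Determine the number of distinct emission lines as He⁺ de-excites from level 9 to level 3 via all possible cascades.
21

The electron can occupy levels n = 3, 4, ..., 9 during de-excitation — that is m = 9 - 3 + 1 = 7 distinct levels.

The number of distinct spectral lines equals the number of ways to choose 2 of these m levels (each pair gives one possible emission transition):

Number of lines = m(m-1)/2 = 7×6/2 = 21

These correspond to all possible transitions between the 7 levels:
9 → 8, 9 → 7, 9 → 6, 9 → 5, 9 → 4, 9 → 3, 8 → 7, 8 → 6...

Each transition produces a photon with a unique energy (and thus wavelength). This count does not depend on Z.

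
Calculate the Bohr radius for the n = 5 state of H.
1.322943 nm (or 13.229430 Å)

The Bohr radius formula is:
r_n = n² a₀ / Z

where a₀ = 0.052917721 nm is the Bohr radius.

For H (Z = 1) at n = 5:
r_5 = 5² × 0.052917721 nm / 1
r_5 = 25 × 0.052917721 nm / 1
r_5 = 1.3229430 nm / 1
r_5 = 1.322943 nm

The electron orbits at approximately 1.322943 nm from the nucleus.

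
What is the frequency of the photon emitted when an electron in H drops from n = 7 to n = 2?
7.553e+14 Hz

First, find the transition energy:
E_7 = -13.6057 / 7² = -0.277667 eV
E_2 = -13.6057 / 2² = -3.401425 eV
|ΔE| = |E_2 - E_7| = 3.123758 eV

Convert to Joules: E = 3.123758 eV × (1.602177 × 10⁻¹⁹ J/eV) = 5.00481e-19 J

Using E = hf:
f = E/h = 5.00481e-19 J / (6.62607 × 10⁻³⁴ J·s)
f = 7.553e+14 Hz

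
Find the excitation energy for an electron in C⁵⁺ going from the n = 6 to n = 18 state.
12.093956 eV

The energy levels of a hydrogen-like atom are E_n = -13.6057 Z² eV / n².

Energy at n = 6: E_6 = -13.6057 × 6² / 6² = -13.605700000 eV
Energy at n = 18: E_18 = -13.6057 × 6² / 18² = -1.511744444 eV

The excitation energy is the difference:
ΔE = E_18 - E_6
ΔE = -1.511744444 - (-13.605700000)
ΔE = 12.093956 eV

Since this is positive, energy must be absorbed (photon absorption).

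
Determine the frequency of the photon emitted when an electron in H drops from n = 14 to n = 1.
3.27306e+15 Hz

First, find the transition energy:
E_14 = -13.6057 / 14² = -0.0694168 eV
E_1 = -13.6057 / 1² = -13.6057000 eV
|ΔE| = |E_1 - E_14| = 13.5362832 eV

Convert to Joules: E = 13.5362832 eV × (1.602177 × 10⁻¹⁹ J/eV) = 2.1687522e-18 J

Using E = hf:
f = E/h = 2.1687522e-18 J / (6.62607 × 10⁻³⁴ J·s)
f = 3.27306e+15 Hz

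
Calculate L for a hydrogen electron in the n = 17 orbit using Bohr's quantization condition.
1.7928e-33 J·s (or 17ℏ)

In the Bohr model, angular momentum is quantized:
L = nℏ

where ℏ = h/(2π) = 1.054572e-34 J·s

For n = 17:
L = 17 × 1.054572e-34 J·s
L = 1.7928e-33 J·s

This can also be written as L = 17ℏ.
The angular momentum is an integer multiple of the reduced Planck constant.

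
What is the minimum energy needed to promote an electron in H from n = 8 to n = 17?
0.166 eV

The energy levels of a hydrogen-like atom are E_n = -13.6057 eV / n².

Energy at n = 8: E_8 = -13.6057 / 8² = -0.212589 eV
Energy at n = 17: E_17 = -13.6057 / 17² = -0.047079 eV

The excitation energy is the difference:
ΔE = E_17 - E_8
ΔE = -0.047079 - (-0.212589)
ΔE = 0.166 eV

Since this is positive, energy must be absorbed (photon absorption).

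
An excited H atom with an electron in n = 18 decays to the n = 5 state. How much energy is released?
0.502235 eV

The energy levels are E_n = -13.6057 eV / n².

Energy at n = 18: E_18 = -13.6057 / 18² = -0.041992901 eV
Energy at n = 5: E_5 = -13.6057 / 5² = -0.544228000 eV

For emission (electron falling to lower state), the photon energy is:
E_photon = E_18 - E_5 = |-0.041992901 - (-0.544228000)|
E_photon = 0.502235 eV

This energy is carried away by the emitted photon.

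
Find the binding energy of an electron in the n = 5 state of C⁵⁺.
19.592 eV

The ionization energy is the energy needed to remove the electron completely (n → ∞).

For a hydrogen-like ion with Z = 6, E_n = -13.6057 Z² / n² eV.

At n = 5: E_5 = -13.6057 × 6² / 5² = -19.592208 eV
At n = ∞: E_∞ = 0 eV

Ionization energy = E_∞ - E_5 = 0 - (-19.592208) = 19.592208 eV
Ionization energy ≈ 19.592 eV

This is also called the binding energy of the electron in state n = 5.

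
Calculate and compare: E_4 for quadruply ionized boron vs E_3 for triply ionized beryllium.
Be³⁺ at n = 3 (E = -24.19 eV)

Using E_n = -13.6057 Z² / n² eV:

B⁴⁺ (Z = 5) at n = 4:
E = -13.6057 × 5² / 4² = -13.6057 × 25 / 16 = -21.25891 eV

Be³⁺ (Z = 4) at n = 3:
E = -13.6057 × 4² / 3² = -13.6057 × 16 / 9 = -24.18791 eV

Since -24.18791 eV < -21.25891 eV,
Be³⁺ at n = 3 is more tightly bound (requires more energy to ionize).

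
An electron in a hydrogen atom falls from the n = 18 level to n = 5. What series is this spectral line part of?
Pfund series

The spectral series in hydrogen are named based on the final (lower) energy level:
- Lyman series: n_final = 1 (ultraviolet)
- Balmer series: n_final = 2 (visible/near-UV)
- Paschen series: n_final = 3 (infrared)
- Brackett series: n_final = 4 (infrared)
- Pfund series: n_final = 5 (far infrared)

Since this transition ends at n = 5, it belongs to the Pfund series.

For reference, this 18 → 5 line has photon energy
ΔE = 13.6057 eV × (1/5² - 1/18²) = 0.50223510 eV,
corresponding to wavelength λ = hc/ΔE = 1239.84 eV·nm / 0.50223510 eV = 2468.64 nm in the far infrared region.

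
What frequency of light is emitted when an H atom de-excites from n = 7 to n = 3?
2.9840e+14 Hz

First, find the transition energy:
E_7 = -13.6057 / 7² = -0.2776673 eV
E_3 = -13.6057 / 3² = -1.5117444 eV
|ΔE| = |E_3 - E_7| = 1.2340771 eV

Convert to Joules: E = 1.2340771 eV × (1.602177 × 10⁻¹⁹ J/eV) = 1.977210e-19 J

Using E = hf:
f = E/h = 1.977210e-19 J / (6.62607 × 10⁻³⁴ J·s)
f = 2.9840e+14 Hz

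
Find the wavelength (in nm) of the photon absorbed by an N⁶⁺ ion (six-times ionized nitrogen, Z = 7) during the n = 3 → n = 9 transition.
18.82971 nm

First, find the transition energy using E_n = -13.6057 Z² / n² eV:
E_3 = -13.6057 × 7² / 3² = -74.0754778 eV
E_9 = -13.6057 × 7² / 9² = -8.2306086 eV

Photon energy: |ΔE| = |E_9 - E_3| = 65.8448692 eV

Convert to wavelength using E = hc/λ with hc = 1239.84 eV·nm:
λ = hc/E = 1239.84 eV·nm / 65.8448692 eV
λ = 18.82971 nm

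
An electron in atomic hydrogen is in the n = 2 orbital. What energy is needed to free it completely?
3.401 eV

The ionization energy is the energy needed to remove the electron completely (n → ∞).

For hydrogen, E_n = -13.6057 eV / n².

At n = 2: E_2 = -13.6057 / 2² = -3.401425 eV
At n = ∞: E_∞ = 0 eV

Ionization energy = E_∞ - E_2 = 0 - (-3.401425) = 3.401425 eV
Ionization energy ≈ 3.401 eV

This is also called the binding energy of the electron in state n = 2.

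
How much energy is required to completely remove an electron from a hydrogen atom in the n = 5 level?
0.54 eV

The ionization energy is the energy needed to remove the electron completely (n → ∞).

For hydrogen, E_n = -13.6057 eV / n².

At n = 5: E_5 = -13.6057 / 5² = -0.54423 eV
At n = ∞: E_∞ = 0 eV

Ionization energy = E_∞ - E_5 = 0 - (-0.54423) = 0.54423 eV
Ionization energy ≈ 0.54 eV

This is also called the binding energy of the electron in state n = 5.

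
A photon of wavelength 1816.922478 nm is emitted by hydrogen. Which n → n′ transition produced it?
n = 9 → n = 4

First, find the photon energy from the wavelength (hc = 1239.84 eV·nm):
E = hc/λ = 1239.84 eV·nm / 1816.922478 nm = 0.68238464 eV

The energy levels of hydrogen satisfy E_n = -13.6057 / n² eV, so an emission n_i → n_f releases
ΔE = 13.6057 × (1/n_f² − 1/n_i²) eV.

Setting ΔE equal to the photon energy:
1/n_f² − 1/n_i² = 0.68238464 / 13.6057 = 0.050154321

Since 1/n_i² must be positive, we need 1/n_f² > 0.050154321, i.e. n_f ≤ 4. For each allowed n_f, solve n_i = (1/n_f² − 0.050154321)^(−1/2) and check whether it is a whole number:
  n_f = 1: 1/n_i² = 1.000000000 − 0.050154321 = 0.949845679 → n_i = 1.026  (not an integer) ✗
  n_f = 2: 1/n_i² = 0.250000000 − 0.050154321 = 0.199845679 → n_i = 2.237  (not an integer) ✗
  n_f = 3: 1/n_i² = 0.111111111 − 0.050154321 = 0.060956790 → n_i = 4.050  (not an integer) ✗
  n_f = 4: 1/n_i² = 0.062500000 − 0.050154321 = 0.012345679 → n_i = 9.000  → integer, n_i = 9 ✓

Only n_f = 4 gives an integer upper level, n_i = 9.

The transition is from n = 9 to n = 4 (emission).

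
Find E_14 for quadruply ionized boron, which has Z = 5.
-1.73542 eV

For hydrogen-like ions, the energy levels scale with Z²:
E_n = -13.6057 Z² / n² eV

For B⁴⁺ (Z = 5) at n = 14:
E_14 = -13.6057 × 5² / 14²
E_14 = -13.6057 × 25 / 196
E_14 = -340.1425 / 196
E_14 = -1.73542 eV

The energy is 25 times more negative than hydrogen at the same n due to the stronger nuclear charge.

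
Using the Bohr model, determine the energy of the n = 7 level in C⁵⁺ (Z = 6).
-9.996024 eV

For hydrogen-like ions, the energy levels scale with Z²:
E_n = -13.6057 Z² / n² eV

For C⁵⁺ (Z = 6) at n = 7:
E_7 = -13.6057 × 6² / 7²
E_7 = -13.6057 × 36 / 49
E_7 = -489.8052 / 49
E_7 = -9.996024 eV

The energy is 36 times more negative than hydrogen at the same n due to the stronger nuclear charge.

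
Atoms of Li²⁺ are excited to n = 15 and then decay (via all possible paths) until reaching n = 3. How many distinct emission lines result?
78

The electron can occupy levels n = 3, 4, ..., 15 during de-excitation — that is m = 15 - 3 + 1 = 13 distinct levels.

The number of distinct spectral lines equals the number of ways to choose 2 of these m levels (each pair gives one possible emission transition):

Number of lines = m(m-1)/2 = 13×12/2 = 78

These correspond to all possible transitions between the 13 levels:
15 → 14, 15 → 13, 15 → 12, 15 → 11, 15 → 10, 15 → 9, 15 → 8, 15 → 7...

Each transition produces a photon with a unique energy (and thus wavelength). This count does not depend on Z.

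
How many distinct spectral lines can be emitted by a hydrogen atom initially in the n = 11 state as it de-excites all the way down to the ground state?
55

The electron can occupy levels n = 1, 2, ..., 11 during de-excitation — that is m = 11 - 1 + 1 = 11 distinct levels.

The number of distinct spectral lines equals the number of ways to choose 2 of these m levels (each pair gives one possible emission transition):

Number of lines = m(m-1)/2 = 11×10/2 = 55

These correspond to all possible transitions between the 11 levels:
11 → 10, 11 → 9, 11 → 8, 11 → 7, 11 → 6, 11 → 5, 11 → 4, 11 → 3...

Each transition produces a photon with a unique energy (and thus wavelength). This count does not depend on Z.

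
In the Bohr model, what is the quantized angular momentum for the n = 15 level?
1.58e-33 J·s (or 15ℏ)

In the Bohr model, angular momentum is quantized:
L = nℏ

where ℏ = h/(2π) = 1.0546e-34 J·s

For n = 15:
L = 15 × 1.0546e-34 J·s
L = 1.58e-33 J·s

This can also be written as L = 15ℏ.
The angular momentum is an integer multiple of the reduced Planck constant.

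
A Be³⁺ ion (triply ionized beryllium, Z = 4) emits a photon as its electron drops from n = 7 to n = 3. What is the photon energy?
19.745234 eV

The energy levels are E_n = -13.6057 Z² eV / n².

Energy at n = 7: E_7 = -13.6057 × 4² / 7² = -4.442677551 eV
Energy at n = 3: E_3 = -13.6057 × 4² / 3² = -24.187911111 eV

For emission (electron falling to lower state), the photon energy is:
E_photon = E_7 - E_3 = |-4.442677551 - (-24.187911111)|
E_photon = 19.745234 eV

This energy is carried away by the emitted photon.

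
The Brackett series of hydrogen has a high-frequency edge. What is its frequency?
2.0562e+14 Hz

The series limit corresponds to the transition from n = ∞ to n = 4.
This is the highest energy (shortest wavelength) transition in the Brackett series.

E_∞ = 0 eV
E_4 = -13.6057 / 4² = -0.85035625 eV

Energy at series limit:
ΔE = E_∞ - E_4 = 0 - (-0.85035625) = 0.85035625 eV
E = 0.85035625 eV × (1.602177 × 10⁻¹⁹ J/eV) = 1.362421e-19 J
f = E/h = 1.362421e-19 J / (6.62607 × 10⁻³⁴ J·s) = 2.0562e+14 Hz

This energy equals the ionization energy from the n = 4 state of hydrogen.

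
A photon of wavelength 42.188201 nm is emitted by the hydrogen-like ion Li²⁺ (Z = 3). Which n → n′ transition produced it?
n = 10 → n = 2

First, find the photon energy from the wavelength (hc = 1239.84 eV·nm):
E = hc/λ = 1239.84 eV·nm / 42.188201 nm = 29.388312 eV

The energy levels of Li²⁺ satisfy E_n = -13.6057 × 3² / n² eV, so an emission n_i → n_f releases
ΔE = 13.6057 × 3² × (1/n_f² − 1/n_i²) eV.

Setting ΔE equal to the photon energy:
1/n_f² − 1/n_i² = 29.388312 / (13.6057 × 3²) = 0.24000000

Since 1/n_i² must be positive, we need 1/n_f² > 0.24000000, i.e. n_f ≤ 2. For each allowed n_f, solve n_i = (1/n_f² − 0.24000000)^(−1/2) and check whether it is a whole number:
  n_f = 1: 1/n_i² = 1.00000000 − 0.24000000 = 0.76000000 → n_i = 1.147  (not an integer) ✗
  n_f = 2: 1/n_i² = 0.25000000 − 0.24000000 = 0.01000000 → n_i = 10.000  → integer, n_i = 10 ✓

Only n_f = 2 gives an integer upper level, n_i = 10.

The transition is from n = 10 to n = 2 (emission).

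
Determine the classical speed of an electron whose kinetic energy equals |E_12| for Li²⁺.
5.4692e+05 m/s (or 0.1824% of c)

The binding energy at n = 12 for Li²⁺ is:
E_12 = -13.6057 × 3²/12² = -0.85035625 eV
|E_12| = 0.85035625 eV

Convert to Joules:
KE = 0.85035625 eV × (1.602177 × 10⁻¹⁹ J/eV) = 1.362421e-19 J

Using KE = ½mv²:
v = √(2·KE/m_e)
v = √(2 × 1.362421e-19 J / 9.10938 × 10⁻³¹ kg)
v = 5.4692e+05 m/s

This is approximately 0.1824% the speed of light.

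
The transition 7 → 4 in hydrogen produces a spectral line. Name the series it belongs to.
Brackett series

The spectral series in hydrogen are named based on the final (lower) energy level:
- Lyman series: n_final = 1 (ultraviolet)
- Balmer series: n_final = 2 (visible/near-UV)
- Paschen series: n_final = 3 (infrared)
- Brackett series: n_final = 4 (infrared)
- Pfund series: n_final = 5 (far infrared)

Since this transition ends at n = 4, it belongs to the Brackett series.

For reference, this 7 → 4 line has photon energy
ΔE = 13.6057 eV × (1/4² - 1/7²) = 0.57268890 eV,
corresponding to wavelength λ = hc/ΔE = 1239.84 eV·nm / 0.57268890 eV = 2164.95 nm in the infrared region.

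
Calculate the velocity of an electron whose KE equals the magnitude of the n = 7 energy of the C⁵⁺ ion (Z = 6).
1.8752e+06 m/s (or 0.62549% of c)

The binding energy at n = 7 for C⁵⁺ is:
E_7 = -13.6057 × 6²/7² = -9.9960245 eV
|E_7| = 9.9960245 eV

Convert to Joules:
KE = 9.9960245 eV × (1.602177 × 10⁻¹⁹ J/eV) = 1.601540e-18 J

Using KE = ½mv²:
v = √(2·KE/m_e)
v = √(2 × 1.601540e-18 J / 9.10938 × 10⁻³¹ kg)
v = 1.8752e+06 m/s

This is approximately 0.62549% the speed of light.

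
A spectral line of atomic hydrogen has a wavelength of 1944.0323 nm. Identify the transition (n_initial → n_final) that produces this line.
n = 8 → n = 4

First, find the photon energy from the wavelength (hc = 1239.84 eV·nm):
E = hc/λ = 1239.84 eV·nm / 1944.0323 nm = 0.63776718 eV

The energy levels of hydrogen satisfy E_n = -13.6057 / n² eV, so an emission n_i → n_f releases
ΔE = 13.6057 × (1/n_f² − 1/n_i²) eV.

Setting ΔE equal to the photon energy:
1/n_f² − 1/n_i² = 0.63776718 / 13.6057 = 0.046874999

Since 1/n_i² must be positive, we need 1/n_f² > 0.046874999, i.e. n_f ≤ 4. For each allowed n_f, solve n_i = (1/n_f² − 0.046874999)^(−1/2) and check whether it is a whole number:
  n_f = 1: 1/n_i² = 1.000000000 − 0.046874999 = 0.953125001 → n_i = 1.024  (not an integer) ✗
  n_f = 2: 1/n_i² = 0.250000000 − 0.046874999 = 0.203125001 → n_i = 2.219  (not an integer) ✗
  n_f = 3: 1/n_i² = 0.111111111 − 0.046874999 = 0.064236112 → n_i = 3.946  (not an integer) ✗
  n_f = 4: 1/n_i² = 0.062500000 − 0.046874999 = 0.015625001 → n_i = 8.000  → integer, n_i = 8 ✓

Only n_f = 4 gives an integer upper level, n_i = 8.

The transition is from n = 8 to n = 4 (emission).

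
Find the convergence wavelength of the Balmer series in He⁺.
91.126513 nm

The series limit corresponds to the transition from n = ∞ to n = 2.
This is the highest energy (shortest wavelength) transition in the Balmer series.

E_∞ = 0 eV
E_2 = -13.6057 × 2² / 2² = -13.60570000 eV

Energy at series limit:
ΔE = E_∞ - E_2 = 0 - (-13.60570000) = 13.60570000 eV
λ = hc/E = 1239.84 eV·nm / 13.60570000 eV = 91.126513 nm

This energy equals the ionization energy from the n = 2 state of He⁺.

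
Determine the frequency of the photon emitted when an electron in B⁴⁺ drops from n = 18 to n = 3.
8.885e+15 Hz

First, find the transition energy:
E_18 = -13.6057 × 5² / 18² = -1.049823 eV
E_3 = -13.6057 × 5² / 3² = -37.793611 eV
|ΔE| = |E_3 - E_18| = 36.743788 eV

Convert to Joules: E = 36.743788 eV × (1.602177 × 10⁻¹⁹ J/eV) = 5.88701e-18 J

Using E = hf:
f = E/h = 5.88701e-18 J / (6.62607 × 10⁻³⁴ J·s)
f = 8.885e+15 Hz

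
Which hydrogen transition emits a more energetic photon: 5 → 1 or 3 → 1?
5 → 1

Calculate the energy for each transition:

Transition 5 → 1:
ΔE₁ = |E_1 - E_5| = |-13.6057/1² - (-13.6057/5²)|
ΔE₁ = |-13.6057000000 - (-0.5442280000)| = 13.0614720 eV

Transition 3 → 1:
ΔE₂ = |E_1 - E_3| = |-13.6057/1² - (-13.6057/3²)|
ΔE₂ = |-13.6057000000 - (-1.5117444444)| = 12.0939556 eV

Since 13.0614720 eV > 12.0939556 eV, the transition 5 → 1 emits the more energetic photon.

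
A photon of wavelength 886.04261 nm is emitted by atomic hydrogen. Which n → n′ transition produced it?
n = 11 → n = 3

First, find the photon energy from the wavelength (hc = 1239.84 eV·nm):
E = hc/λ = 1239.84 eV·nm / 886.04261 nm = 1.3993006 eV

The energy levels of hydrogen satisfy E_n = -13.6057 / n² eV, so an emission n_i → n_f releases
ΔE = 13.6057 × (1/n_f² − 1/n_i²) eV.

Setting ΔE equal to the photon energy:
1/n_f² − 1/n_i² = 1.3993006 / 13.6057 = 0.10284665

Since 1/n_i² must be positive, we need 1/n_f² > 0.10284665, i.e. n_f ≤ 3. For each allowed n_f, solve n_i = (1/n_f² − 0.10284665)^(−1/2) and check whether it is a whole number:
  n_f = 1: 1/n_i² = 1.00000000 − 0.10284665 = 0.89715335 → n_i = 1.056  (not an integer) ✗
  n_f = 2: 1/n_i² = 0.25000000 − 0.10284665 = 0.14715335 → n_i = 2.607  (not an integer) ✗
  n_f = 3: 1/n_i² = 0.11111111 − 0.10284665 = 0.00826446 → n_i = 11.000  → integer, n_i = 11 ✓

Only n_f = 3 gives an integer upper level, n_i = 11.

The transition is from n = 11 to n = 3 (emission).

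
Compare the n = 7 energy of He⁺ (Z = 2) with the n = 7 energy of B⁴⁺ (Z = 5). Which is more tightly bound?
B⁴⁺ at n = 7 (E = -6.94 eV)

Using E_n = -13.6057 Z² / n² eV:

He⁺ (Z = 2) at n = 7:
E = -13.6057 × 2² / 7² = -13.6057 × 4 / 49 = -1.11067 eV

B⁴⁺ (Z = 5) at n = 7:
E = -13.6057 × 5² / 7² = -13.6057 × 25 / 49 = -6.94168 eV

Since -6.94168 eV < -1.11067 eV,
B⁴⁺ at n = 7 is more tightly bound (requires more energy to ionize).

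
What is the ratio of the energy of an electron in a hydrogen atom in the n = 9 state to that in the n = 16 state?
3.16049

Using E_n = -13.6057 Z² / n² eV with Z = 1:

E_9 = -13.6057 / 9² = -13.6057 / 81 = -0.16797160494 eV
E_16 = -13.6057 / 16² = -13.6057 / 256 = -0.05314726563 eV

The ratio is:
E_9/E_16 = (-0.16797160494) / (-0.05314726563)
E_9/E_16 = (-13.6057/81) / (-13.6057/256)
E_9/E_16 = 256/81
E_9/E_16 = 3.16049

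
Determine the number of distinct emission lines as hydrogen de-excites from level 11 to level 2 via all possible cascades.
45

The electron can occupy levels n = 2, 3, ..., 11 during de-excitation — that is m = 11 - 2 + 1 = 10 distinct levels.

The number of distinct spectral lines equals the number of ways to choose 2 of these m levels (each pair gives one possible emission transition):

Number of lines = m(m-1)/2 = 10×9/2 = 45

These correspond to all possible transitions between the 10 levels:
11 → 10, 11 → 9, 11 → 8, 11 → 7, 11 → 6, 11 → 5, 11 → 4, 11 → 3...

Each transition produces a photon with a unique energy (and thus wavelength). This count does not depend on Z.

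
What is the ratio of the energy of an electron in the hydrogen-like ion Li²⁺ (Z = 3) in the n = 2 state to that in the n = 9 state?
20.2500

Using E_n = -13.6057 Z² / n² eV with Z = 3:

E_2 = -13.6057 × 3² / 2² = -122.4513 / 4 = -30.6128250000 eV
E_9 = -13.6057 × 3² / 9² = -122.4513 / 81 = -1.5117444444 eV

The ratio is:
E_2/E_9 = (-30.6128250000) / (-1.5117444444)
E_2/E_9 = (-122.4513/4) / (-122.4513/81)
E_2/E_9 = 81/4
E_2/E_9 = 20.2500
(Note: the Z² factors cancel in the ratio.)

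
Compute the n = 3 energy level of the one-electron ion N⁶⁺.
-74.0755 eV

For hydrogen-like ions, the energy levels scale with Z²:
E_n = -13.6057 Z² / n² eV

For N⁶⁺ (Z = 7) at n = 3:
E_3 = -13.6057 × 7² / 3²
E_3 = -13.6057 × 49 / 9
E_3 = -666.6793 / 9
E_3 = -74.0755 eV

The energy is 49 times more negative than hydrogen at the same n due to the stronger nuclear charge.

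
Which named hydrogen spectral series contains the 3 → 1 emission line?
Lyman series

The spectral series in hydrogen are named based on the final (lower) energy level:
- Lyman series: n_final = 1 (ultraviolet)
- Balmer series: n_final = 2 (visible/near-UV)
- Paschen series: n_final = 3 (infrared)
- Brackett series: n_final = 4 (infrared)
- Pfund series: n_final = 5 (far infrared)

Since this transition ends at n = 1, it belongs to the Lyman series.

For reference, this 3 → 1 line has photon energy
ΔE = 13.6057 eV × (1/1² - 1/3²) = 12.093955556 eV,
corresponding to wavelength λ = hc/ΔE = 1239.84 eV·nm / 12.093955556 eV = 102.517327 nm in the ultraviolet region.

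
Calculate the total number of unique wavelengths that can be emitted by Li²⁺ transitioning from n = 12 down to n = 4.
36

The electron can occupy levels n = 4, 5, ..., 12 during de-excitation — that is m = 12 - 4 + 1 = 9 distinct levels.

The number of distinct spectral lines equals the number of ways to choose 2 of these m levels (each pair gives one possible emission transition):

Number of lines = m(m-1)/2 = 9×8/2 = 36

These correspond to all possible transitions between the 9 levels:
12 → 11, 12 → 10, 12 → 9, 12 → 8, 12 → 7, 12 → 6, 12 → 5, 12 → 4...

Each transition produces a photon with a unique energy (and thus wavelength). This count does not depend on Z.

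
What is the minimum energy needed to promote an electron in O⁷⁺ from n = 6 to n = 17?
21.17488 eV

The energy levels of a hydrogen-like atom are E_n = -13.6057 Z² eV / n².

Energy at n = 6: E_6 = -13.6057 × 8² / 6² = -24.18791111 eV
Energy at n = 17: E_17 = -13.6057 × 8² / 17² = -3.01302699 eV

The excitation energy is the difference:
ΔE = E_17 - E_6
ΔE = -3.01302699 - (-24.18791111)
ΔE = 21.17488 eV

Since this is positive, energy must be absorbed (photon absorption).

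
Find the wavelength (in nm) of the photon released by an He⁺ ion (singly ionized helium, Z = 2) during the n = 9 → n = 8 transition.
6947.06 nm

First, find the transition energy using E_n = -13.6057 Z² / n² eV:
E_9 = -13.6057 × 2² / 9² = -0.67188642 eV
E_8 = -13.6057 × 2² / 8² = -0.85035625 eV

Photon energy: |ΔE| = |E_8 - E_9| = 0.17846983 eV

Convert to wavelength using E = hc/λ with hc = 1239.84 eV·nm:
λ = hc/E = 1239.84 eV·nm / 0.17846983 eV
λ = 6947.06 nm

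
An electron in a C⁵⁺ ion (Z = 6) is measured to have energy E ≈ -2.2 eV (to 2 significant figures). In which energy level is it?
n = 15

The exact energy levels follow E_n = -13.6057 Z² / n² eV with Z = 6.

The measured value (-2.2 eV) is reported to only 2 significant figures, so we must test candidate n values and see which one matches to that precision.

Candidate energies:
  n = 13:  E = -13.6057 × 6² / 13² = -2.89826 eV
  n = 14:  E = -13.6057 × 6² / 14² = -2.49901 eV
  n = 15:  E = -13.6057 × 6² / 15² = -2.17691 eV  ← matches
  n = 16:  E = -13.6057 × 6² / 16² = -1.91330 eV
  n = 17:  E = -13.6057 × 6² / 17² = -1.69483 eV

Checking against the measurement of -2.2 eV (2 sig figs), only n = 15 agrees:
E_15 = -2.17691 eV, which rounds to -2.2 eV ✓

Therefore n = 15.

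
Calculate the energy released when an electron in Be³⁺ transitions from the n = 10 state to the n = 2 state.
52.245888 eV

The energy levels are E_n = -13.6057 Z² eV / n².

Energy at n = 10: E_10 = -13.6057 × 4² / 10² = -2.176912000 eV
Energy at n = 2: E_2 = -13.6057 × 4² / 2² = -54.422800000 eV

For emission (electron falling to lower state), the photon energy is:
E_photon = E_10 - E_2 = |-2.176912000 - (-54.422800000)|
E_photon = 52.245888 eV

This energy is carried away by the emitted photon.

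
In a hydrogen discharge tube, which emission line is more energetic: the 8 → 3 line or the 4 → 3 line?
8 → 3

Calculate the energy for each transition:

Transition 8 → 3:
ΔE₁ = |E_3 - E_8| = |-13.6057/3² - (-13.6057/8²)|
ΔE₁ = |-1.511744444 - (-0.212589063)| = 1.299155 eV

Transition 4 → 3:
ΔE₂ = |E_3 - E_4| = |-13.6057/3² - (-13.6057/4²)|
ΔE₂ = |-1.511744444 - (-0.850356250)| = 0.661388 eV

Since 1.299155 eV > 0.661388 eV, the transition 8 → 3 emits the more energetic photon.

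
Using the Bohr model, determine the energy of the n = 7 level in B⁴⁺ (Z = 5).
-6.9417 eV

For hydrogen-like ions, the energy levels scale with Z²:
E_n = -13.6057 Z² / n² eV

For B⁴⁺ (Z = 5) at n = 7:
E_7 = -13.6057 × 5² / 7²
E_7 = -13.6057 × 25 / 49
E_7 = -340.1425 / 49
E_7 = -6.9417 eV

The energy is 25 times more negative than hydrogen at the same n due to the stronger nuclear charge.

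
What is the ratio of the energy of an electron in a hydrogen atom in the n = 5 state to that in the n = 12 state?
5.76000

Using E_n = -13.6057 Z² / n² eV with Z = 1:

E_5 = -13.6057 / 5² = -13.6057 / 25 = -0.54422800000 eV
E_12 = -13.6057 / 12² = -13.6057 / 144 = -0.09448402778 eV

The ratio is:
E_5/E_12 = (-0.54422800000) / (-0.09448402778)
E_5/E_12 = (-13.6057/25) / (-13.6057/144)
E_5/E_12 = 144/25
E_5/E_12 = 5.76000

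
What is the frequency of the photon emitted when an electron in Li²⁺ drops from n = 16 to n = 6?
7.0680e+14 Hz

First, find the transition energy:
E_16 = -13.6057 × 3² / 16² = -0.47832539 eV
E_6 = -13.6057 × 3² / 6² = -3.40142500 eV
|ΔE| = |E_6 - E_16| = 2.92309961 eV

Convert to Joules: E = 2.92309961 eV × (1.602177 × 10⁻¹⁹ J/eV) = 4.683323e-19 J

Using E = hf:
f = E/h = 4.683323e-19 J / (6.62607 × 10⁻³⁴ J·s)
f = 7.0680e+14 Hz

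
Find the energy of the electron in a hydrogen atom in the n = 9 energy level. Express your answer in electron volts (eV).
-0.168 eV

The energy levels of a hydrogen-like atom are given by:
E_n = -13.6057 eV / n²

For n = 9:
E_9 = -13.6057 eV / 9²
E_9 = -13.6057 eV / 81
E_9 = -0.168 eV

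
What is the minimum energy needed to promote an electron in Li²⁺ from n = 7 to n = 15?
1.955 eV

The energy levels of a hydrogen-like atom are E_n = -13.6057 Z² eV / n².

Energy at n = 7: E_7 = -13.6057 × 3² / 7² = -2.499006 eV
Energy at n = 15: E_15 = -13.6057 × 3² / 15² = -0.544228 eV

The excitation energy is the difference:
ΔE = E_15 - E_7
ΔE = -0.544228 - (-2.499006)
ΔE = 1.955 eV

Since this is positive, energy must be absorbed (photon absorption).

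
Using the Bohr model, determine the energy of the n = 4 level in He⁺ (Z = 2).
-3.401425 eV

For hydrogen-like ions, the energy levels scale with Z²:
E_n = -13.6057 Z² / n² eV

For He⁺ (Z = 2) at n = 4:
E_4 = -13.6057 × 2² / 4²
E_4 = -13.6057 × 4 / 16
E_4 = -54.4228 / 16
E_4 = -3.401425 eV

The energy is 4 times more negative than hydrogen at the same n due to the stronger nuclear charge.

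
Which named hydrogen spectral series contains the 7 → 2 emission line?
Balmer series

The spectral series in hydrogen are named based on the final (lower) energy level:
- Lyman series: n_final = 1 (ultraviolet)
- Balmer series: n_final = 2 (visible/near-UV)
- Paschen series: n_final = 3 (infrared)
- Brackett series: n_final = 4 (infrared)
- Pfund series: n_final = 5 (far infrared)

Since this transition ends at n = 2, it belongs to the Balmer series.

For reference, this 7 → 2 line has photon energy
ΔE = 13.6057 eV × (1/2² - 1/7²) = 3.12375765 eV,
corresponding to wavelength λ = hc/ΔE = 1239.84 eV·nm / 3.12375765 eV = 396.9066 nm in the visible/near-UV region.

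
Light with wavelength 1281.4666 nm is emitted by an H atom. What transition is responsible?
n = 5 → n = 3

First, find the photon energy from the wavelength (hc = 1239.84 eV·nm):
E = hc/λ = 1239.84 eV·nm / 1281.4666 nm = 0.96751644 eV

The energy levels of hydrogen satisfy E_n = -13.6057 / n² eV, so an emission n_i → n_f releases
ΔE = 13.6057 × (1/n_f² − 1/n_i²) eV.

Setting ΔE equal to the photon energy:
1/n_f² − 1/n_i² = 0.96751644 / 13.6057 = 0.071111111

Since 1/n_i² must be positive, we need 1/n_f² > 0.071111111, i.e. n_f ≤ 3. For each allowed n_f, solve n_i = (1/n_f² − 0.071111111)^(−1/2) and check whether it is a whole number:
  n_f = 1: 1/n_i² = 1.000000000 − 0.071111111 = 0.928888889 → n_i = 1.038  (not an integer) ✗
  n_f = 2: 1/n_i² = 0.250000000 − 0.071111111 = 0.178888889 → n_i = 2.364  (not an integer) ✗
  n_f = 3: 1/n_i² = 0.111111111 − 0.071111111 = 0.040000000 → n_i = 5.000  → integer, n_i = 5 ✓

Only n_f = 3 gives an integer upper level, n_i = 5.

The transition is from n = 5 to n = 3 (emission).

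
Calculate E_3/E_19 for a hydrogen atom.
40.11111

Using E_n = -13.6057 Z² / n² eV with Z = 1:

E_3 = -13.6057 / 3² = -13.6057 / 9 = -1.51174444444 eV
E_19 = -13.6057 / 19² = -13.6057 / 361 = -0.03768891967 eV

The ratio is:
E_3/E_19 = (-1.51174444444) / (-0.03768891967)
E_3/E_19 = (-13.6057/9) / (-13.6057/361)
E_3/E_19 = 361/9
E_3/E_19 = 40.11111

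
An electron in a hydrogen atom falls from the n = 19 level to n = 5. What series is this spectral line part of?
Pfund series

The spectral series in hydrogen are named based on the final (lower) energy level:
- Lyman series: n_final = 1 (ultraviolet)
- Balmer series: n_final = 2 (visible/near-UV)
- Paschen series: n_final = 3 (infrared)
- Brackett series: n_final = 4 (infrared)
- Pfund series: n_final = 5 (far infrared)

Since this transition ends at n = 5, it belongs to the Pfund series.

For reference, this 19 → 5 line has photon energy
ΔE = 13.6057 eV × (1/5² - 1/19²) = 0.5065390803 eV,
corresponding to wavelength λ = hc/ΔE = 1239.84 eV·nm / 0.5065390803 eV = 2447.6690 nm in the far infrared region.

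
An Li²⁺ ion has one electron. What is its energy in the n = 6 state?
-3.40143 eV

For hydrogen-like ions, the energy levels scale with Z²:
E_n = -13.6057 Z² / n² eV

For Li²⁺ (Z = 3) at n = 6:
E_6 = -13.6057 × 3² / 6²
E_6 = -13.6057 × 9 / 36
E_6 = -122.4513 / 36
E_6 = -3.40143 eV

The energy is 9 times more negative than hydrogen at the same n due to the stronger nuclear charge.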